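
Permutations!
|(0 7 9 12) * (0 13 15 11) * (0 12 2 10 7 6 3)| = 12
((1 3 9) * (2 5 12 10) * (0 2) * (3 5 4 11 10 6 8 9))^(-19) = ((0 2 4 11 10)(1 5 12 6 8 9))^(-19) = (0 2 4 11 10)(1 9 8 6 12 5)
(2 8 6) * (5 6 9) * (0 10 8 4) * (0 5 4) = [10, 1, 0, 3, 5, 6, 2, 7, 9, 4, 8] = (0 10 8 9 4 5 6 2)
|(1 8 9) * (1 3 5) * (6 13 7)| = 15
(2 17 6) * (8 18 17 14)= (2 14 8 18 17 6)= [0, 1, 14, 3, 4, 5, 2, 7, 18, 9, 10, 11, 12, 13, 8, 15, 16, 6, 17]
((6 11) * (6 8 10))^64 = (11)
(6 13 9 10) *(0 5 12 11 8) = (0 5 12 11 8)(6 13 9 10) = [5, 1, 2, 3, 4, 12, 13, 7, 0, 10, 6, 8, 11, 9]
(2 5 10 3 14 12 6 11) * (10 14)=(2 5 14 12 6 11)(3 10)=[0, 1, 5, 10, 4, 14, 11, 7, 8, 9, 3, 2, 6, 13, 12]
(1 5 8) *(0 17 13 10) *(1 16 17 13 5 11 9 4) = (0 13 10)(1 11 9 4)(5 8 16 17) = [13, 11, 2, 3, 1, 8, 6, 7, 16, 4, 0, 9, 12, 10, 14, 15, 17, 5]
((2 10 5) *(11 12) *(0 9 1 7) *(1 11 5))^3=(0 12 10)(1 9 5)(2 7 11)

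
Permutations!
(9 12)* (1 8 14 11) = [0, 8, 2, 3, 4, 5, 6, 7, 14, 12, 10, 1, 9, 13, 11] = (1 8 14 11)(9 12)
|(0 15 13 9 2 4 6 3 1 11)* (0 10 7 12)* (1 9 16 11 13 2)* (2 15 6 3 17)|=14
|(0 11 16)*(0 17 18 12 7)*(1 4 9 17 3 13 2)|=13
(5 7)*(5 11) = (5 7 11) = [0, 1, 2, 3, 4, 7, 6, 11, 8, 9, 10, 5]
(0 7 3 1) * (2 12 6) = [7, 0, 12, 1, 4, 5, 2, 3, 8, 9, 10, 11, 6] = (0 7 3 1)(2 12 6)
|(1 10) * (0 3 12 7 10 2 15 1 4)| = |(0 3 12 7 10 4)(1 2 15)| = 6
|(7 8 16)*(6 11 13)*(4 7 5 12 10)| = 21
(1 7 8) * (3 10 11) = (1 7 8)(3 10 11) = [0, 7, 2, 10, 4, 5, 6, 8, 1, 9, 11, 3]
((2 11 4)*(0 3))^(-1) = ((0 3)(2 11 4))^(-1) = (0 3)(2 4 11)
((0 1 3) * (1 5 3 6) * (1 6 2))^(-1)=((6)(0 5 3)(1 2))^(-1)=(6)(0 3 5)(1 2)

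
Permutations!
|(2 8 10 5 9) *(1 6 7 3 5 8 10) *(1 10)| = |(1 6 7 3 5 9 2)(8 10)| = 14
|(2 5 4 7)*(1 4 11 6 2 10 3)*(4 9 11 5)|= 9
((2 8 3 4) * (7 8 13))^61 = ((2 13 7 8 3 4))^61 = (2 13 7 8 3 4)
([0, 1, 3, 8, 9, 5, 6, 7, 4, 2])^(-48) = [0, 1, 8, 4, 2, 5, 6, 7, 9, 3]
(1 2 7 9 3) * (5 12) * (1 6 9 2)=(2 7)(3 6 9)(5 12)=[0, 1, 7, 6, 4, 12, 9, 2, 8, 3, 10, 11, 5]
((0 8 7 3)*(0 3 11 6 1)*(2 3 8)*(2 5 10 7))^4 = (0 11 5 6 10 1 7)(2 3 8)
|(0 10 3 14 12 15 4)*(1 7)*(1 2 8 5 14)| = 12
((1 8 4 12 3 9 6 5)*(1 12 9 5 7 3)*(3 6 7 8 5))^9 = ((1 5 12)(4 9 7 6 8))^9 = (12)(4 8 6 7 9)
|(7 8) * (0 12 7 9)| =5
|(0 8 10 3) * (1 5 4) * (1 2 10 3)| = 15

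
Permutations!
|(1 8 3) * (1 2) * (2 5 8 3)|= 5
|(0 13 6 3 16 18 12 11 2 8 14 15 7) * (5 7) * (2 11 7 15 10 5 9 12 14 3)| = |(0 13 6 2 8 3 16 18 14 10 5 15 9 12 7)| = 15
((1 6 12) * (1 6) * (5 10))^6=(12)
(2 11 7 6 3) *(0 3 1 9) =(0 3 2 11 7 6 1 9) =[3, 9, 11, 2, 4, 5, 1, 6, 8, 0, 10, 7]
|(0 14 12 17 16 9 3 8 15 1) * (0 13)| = 11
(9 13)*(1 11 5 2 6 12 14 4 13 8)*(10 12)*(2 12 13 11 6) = (1 6 10 13 9 8)(4 11 5 12 14) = [0, 6, 2, 3, 11, 12, 10, 7, 1, 8, 13, 5, 14, 9, 4]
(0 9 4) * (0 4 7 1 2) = (0 9 7 1 2) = [9, 2, 0, 3, 4, 5, 6, 1, 8, 7]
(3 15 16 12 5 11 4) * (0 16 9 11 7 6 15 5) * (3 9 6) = (0 16 12)(3 5 7)(4 9 11)(6 15) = [16, 1, 2, 5, 9, 7, 15, 3, 8, 11, 10, 4, 0, 13, 14, 6, 12]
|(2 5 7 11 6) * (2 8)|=|(2 5 7 11 6 8)|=6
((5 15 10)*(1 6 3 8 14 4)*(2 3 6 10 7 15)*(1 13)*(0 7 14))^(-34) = ((0 7 15 14 4 13 1 10 5 2 3 8))^(-34) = (0 15 4 1 5 3)(2 8 7 14 13 10)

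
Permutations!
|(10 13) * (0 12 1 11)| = 4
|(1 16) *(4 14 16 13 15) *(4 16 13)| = 6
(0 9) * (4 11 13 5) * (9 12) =(0 12 9)(4 11 13 5) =[12, 1, 2, 3, 11, 4, 6, 7, 8, 0, 10, 13, 9, 5]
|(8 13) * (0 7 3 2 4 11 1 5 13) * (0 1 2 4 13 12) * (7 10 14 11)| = 30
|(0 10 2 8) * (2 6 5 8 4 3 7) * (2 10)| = 9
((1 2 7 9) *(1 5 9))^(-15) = ((1 2 7)(5 9))^(-15) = (5 9)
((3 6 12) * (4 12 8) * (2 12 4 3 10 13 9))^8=(2 13 12 9 10)(3 8 6)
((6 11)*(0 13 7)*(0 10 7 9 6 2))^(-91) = ((0 13 9 6 11 2)(7 10))^(-91) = (0 2 11 6 9 13)(7 10)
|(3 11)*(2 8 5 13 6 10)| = |(2 8 5 13 6 10)(3 11)| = 6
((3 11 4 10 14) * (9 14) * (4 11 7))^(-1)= (3 14 9 10 4 7)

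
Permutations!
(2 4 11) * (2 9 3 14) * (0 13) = [13, 1, 4, 14, 11, 5, 6, 7, 8, 3, 10, 9, 12, 0, 2] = (0 13)(2 4 11 9 3 14)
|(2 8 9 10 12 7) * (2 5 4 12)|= |(2 8 9 10)(4 12 7 5)|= 4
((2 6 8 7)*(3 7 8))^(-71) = (8)(2 6 3 7)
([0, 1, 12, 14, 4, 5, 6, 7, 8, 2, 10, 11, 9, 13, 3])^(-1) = (2 9 12)(3 14)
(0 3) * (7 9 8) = (0 3)(7 9 8) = [3, 1, 2, 0, 4, 5, 6, 9, 7, 8]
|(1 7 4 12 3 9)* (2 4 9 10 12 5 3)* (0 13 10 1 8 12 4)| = |(0 13 10 4 5 3 1 7 9 8 12 2)| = 12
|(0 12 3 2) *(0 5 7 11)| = 7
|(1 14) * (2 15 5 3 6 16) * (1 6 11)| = 9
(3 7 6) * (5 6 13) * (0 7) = (0 7 13 5 6 3) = [7, 1, 2, 0, 4, 6, 3, 13, 8, 9, 10, 11, 12, 5]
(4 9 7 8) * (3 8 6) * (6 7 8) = [0, 1, 2, 6, 9, 5, 3, 7, 4, 8] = (3 6)(4 9 8)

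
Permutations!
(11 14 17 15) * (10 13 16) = (10 13 16)(11 14 17 15) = [0, 1, 2, 3, 4, 5, 6, 7, 8, 9, 13, 14, 12, 16, 17, 11, 10, 15]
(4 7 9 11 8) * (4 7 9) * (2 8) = (2 8 7 4 9 11) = [0, 1, 8, 3, 9, 5, 6, 4, 7, 11, 10, 2]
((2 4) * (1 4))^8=((1 4 2))^8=(1 2 4)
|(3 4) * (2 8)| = 2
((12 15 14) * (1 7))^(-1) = ((1 7)(12 15 14))^(-1) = (1 7)(12 14 15)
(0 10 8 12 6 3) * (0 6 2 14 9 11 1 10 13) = [13, 10, 14, 6, 4, 5, 3, 7, 12, 11, 8, 1, 2, 0, 9] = (0 13)(1 10 8 12 2 14 9 11)(3 6)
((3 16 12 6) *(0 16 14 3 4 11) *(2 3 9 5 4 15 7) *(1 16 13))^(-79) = ((0 13 1 16 12 6 15 7 2 3 14 9 5 4 11))^(-79) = (0 9 7 16 11 14 15 1 4 3 6 13 5 2 12)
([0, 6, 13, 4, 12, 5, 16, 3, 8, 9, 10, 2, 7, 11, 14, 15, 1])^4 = [0, 6, 13, 3, 4, 5, 16, 7, 8, 9, 10, 2, 12, 11, 14, 15, 1]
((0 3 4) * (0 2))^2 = (0 4)(2 3)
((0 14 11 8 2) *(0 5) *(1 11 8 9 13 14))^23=((0 1 11 9 13 14 8 2 5))^23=(0 14 1 8 11 2 9 5 13)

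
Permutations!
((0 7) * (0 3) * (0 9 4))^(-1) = ((0 7 3 9 4))^(-1) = (0 4 9 3 7)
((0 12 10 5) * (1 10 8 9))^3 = ((0 12 8 9 1 10 5))^3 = (0 9 5 8 10 12 1)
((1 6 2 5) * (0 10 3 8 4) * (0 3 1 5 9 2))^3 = ((0 10 1 6)(2 9)(3 8 4))^3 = (0 6 1 10)(2 9)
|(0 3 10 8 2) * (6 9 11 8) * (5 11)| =9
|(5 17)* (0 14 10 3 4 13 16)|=|(0 14 10 3 4 13 16)(5 17)|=14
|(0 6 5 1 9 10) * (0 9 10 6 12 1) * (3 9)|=8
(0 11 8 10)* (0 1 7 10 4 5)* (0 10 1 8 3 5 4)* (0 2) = (0 11 3 5 10 8 2)(1 7) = [11, 7, 0, 5, 4, 10, 6, 1, 2, 9, 8, 3]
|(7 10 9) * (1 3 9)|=|(1 3 9 7 10)|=5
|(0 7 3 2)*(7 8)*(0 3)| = 6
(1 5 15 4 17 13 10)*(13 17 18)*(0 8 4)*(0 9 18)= (0 8 4)(1 5 15 9 18 13 10)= [8, 5, 2, 3, 0, 15, 6, 7, 4, 18, 1, 11, 12, 10, 14, 9, 16, 17, 13]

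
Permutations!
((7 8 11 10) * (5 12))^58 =(12)(7 11)(8 10)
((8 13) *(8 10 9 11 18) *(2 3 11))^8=((2 3 11 18 8 13 10 9))^8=(18)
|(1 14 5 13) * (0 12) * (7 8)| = |(0 12)(1 14 5 13)(7 8)| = 4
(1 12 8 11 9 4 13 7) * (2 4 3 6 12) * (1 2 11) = (1 11 9 3 6 12 8)(2 4 13 7) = [0, 11, 4, 6, 13, 5, 12, 2, 1, 3, 10, 9, 8, 7]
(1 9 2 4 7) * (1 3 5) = (1 9 2 4 7 3 5) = [0, 9, 4, 5, 7, 1, 6, 3, 8, 2]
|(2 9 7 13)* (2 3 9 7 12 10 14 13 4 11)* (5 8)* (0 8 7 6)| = |(0 8 5 7 4 11 2 6)(3 9 12 10 14 13)| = 24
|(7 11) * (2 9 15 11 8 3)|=7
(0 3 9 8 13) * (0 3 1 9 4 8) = (0 1 9)(3 4 8 13) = [1, 9, 2, 4, 8, 5, 6, 7, 13, 0, 10, 11, 12, 3]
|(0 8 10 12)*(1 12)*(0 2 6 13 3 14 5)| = 11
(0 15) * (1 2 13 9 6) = (0 15)(1 2 13 9 6) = [15, 2, 13, 3, 4, 5, 1, 7, 8, 6, 10, 11, 12, 9, 14, 0]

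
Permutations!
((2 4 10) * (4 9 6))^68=((2 9 6 4 10))^68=(2 4 9 10 6)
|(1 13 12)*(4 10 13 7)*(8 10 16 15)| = |(1 7 4 16 15 8 10 13 12)| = 9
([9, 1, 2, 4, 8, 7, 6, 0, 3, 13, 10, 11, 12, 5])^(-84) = (0 9 13 5 7)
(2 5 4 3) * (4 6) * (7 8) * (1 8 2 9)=(1 8 7 2 5 6 4 3 9)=[0, 8, 5, 9, 3, 6, 4, 2, 7, 1]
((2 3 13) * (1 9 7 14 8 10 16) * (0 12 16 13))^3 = ((0 12 16 1 9 7 14 8 10 13 2 3))^3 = (0 1 14 13)(2 12 9 8)(3 16 7 10)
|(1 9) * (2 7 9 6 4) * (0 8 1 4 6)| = 12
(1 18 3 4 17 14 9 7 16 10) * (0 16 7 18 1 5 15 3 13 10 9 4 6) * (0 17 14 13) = (0 16 9 18)(3 6 17 13 10 5 15)(4 14) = [16, 1, 2, 6, 14, 15, 17, 7, 8, 18, 5, 11, 12, 10, 4, 3, 9, 13, 0]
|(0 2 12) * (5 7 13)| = 3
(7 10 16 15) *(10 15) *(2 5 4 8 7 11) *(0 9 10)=[9, 1, 5, 3, 8, 4, 6, 15, 7, 10, 16, 2, 12, 13, 14, 11, 0]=(0 9 10 16)(2 5 4 8 7 15 11)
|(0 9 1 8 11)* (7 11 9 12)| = 12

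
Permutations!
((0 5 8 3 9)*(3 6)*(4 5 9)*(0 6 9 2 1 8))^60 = ((0 2 1 8 9 6 3 4 5))^60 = (0 3 8)(1 5 6)(2 4 9)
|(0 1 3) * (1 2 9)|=5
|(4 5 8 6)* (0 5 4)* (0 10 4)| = |(0 5 8 6 10 4)| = 6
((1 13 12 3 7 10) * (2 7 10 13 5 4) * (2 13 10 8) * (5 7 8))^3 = ((1 7 10)(2 8)(3 5 4 13 12))^3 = (2 8)(3 13 5 12 4)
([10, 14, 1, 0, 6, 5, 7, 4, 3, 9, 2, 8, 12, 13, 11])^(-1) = (0 3 8 11 14 1 2 10)(4 7 6)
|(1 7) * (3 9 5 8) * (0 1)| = 12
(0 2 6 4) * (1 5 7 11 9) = (0 2 6 4)(1 5 7 11 9) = [2, 5, 6, 3, 0, 7, 4, 11, 8, 1, 10, 9]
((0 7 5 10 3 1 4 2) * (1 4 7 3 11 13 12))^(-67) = (0 3 4 2)(1 10 12 5 13 7 11)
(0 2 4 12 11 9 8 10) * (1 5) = [2, 5, 4, 3, 12, 1, 6, 7, 10, 8, 0, 9, 11] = (0 2 4 12 11 9 8 10)(1 5)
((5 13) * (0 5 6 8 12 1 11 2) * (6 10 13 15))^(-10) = ((0 5 15 6 8 12 1 11 2)(10 13))^(-10) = (0 2 11 1 12 8 6 15 5)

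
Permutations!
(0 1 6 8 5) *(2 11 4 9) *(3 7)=(0 1 6 8 5)(2 11 4 9)(3 7)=[1, 6, 11, 7, 9, 0, 8, 3, 5, 2, 10, 4]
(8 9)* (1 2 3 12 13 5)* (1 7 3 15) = [0, 2, 15, 12, 4, 7, 6, 3, 9, 8, 10, 11, 13, 5, 14, 1] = (1 2 15)(3 12 13 5 7)(8 9)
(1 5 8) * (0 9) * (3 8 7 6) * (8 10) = [9, 5, 2, 10, 4, 7, 3, 6, 1, 0, 8] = (0 9)(1 5 7 6 3 10 8)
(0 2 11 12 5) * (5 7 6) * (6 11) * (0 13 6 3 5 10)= (0 2 3 5 13 6 10)(7 11 12)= [2, 1, 3, 5, 4, 13, 10, 11, 8, 9, 0, 12, 7, 6]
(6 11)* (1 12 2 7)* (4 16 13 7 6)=[0, 12, 6, 3, 16, 5, 11, 1, 8, 9, 10, 4, 2, 7, 14, 15, 13]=(1 12 2 6 11 4 16 13 7)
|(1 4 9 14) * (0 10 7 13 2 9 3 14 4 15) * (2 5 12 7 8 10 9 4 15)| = 60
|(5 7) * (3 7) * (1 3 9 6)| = |(1 3 7 5 9 6)| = 6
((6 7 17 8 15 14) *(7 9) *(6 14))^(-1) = ((6 9 7 17 8 15))^(-1) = (6 15 8 17 7 9)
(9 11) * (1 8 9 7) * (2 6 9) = [0, 8, 6, 3, 4, 5, 9, 1, 2, 11, 10, 7] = (1 8 2 6 9 11 7)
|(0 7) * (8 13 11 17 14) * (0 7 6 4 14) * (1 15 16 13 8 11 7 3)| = |(0 6 4 14 11 17)(1 15 16 13 7 3)| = 6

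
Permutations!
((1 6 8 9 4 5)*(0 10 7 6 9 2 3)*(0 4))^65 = ((0 10 7 6 8 2 3 4 5 1 9))^65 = (0 9 1 5 4 3 2 8 6 7 10)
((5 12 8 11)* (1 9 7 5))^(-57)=((1 9 7 5 12 8 11))^(-57)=(1 11 8 12 5 7 9)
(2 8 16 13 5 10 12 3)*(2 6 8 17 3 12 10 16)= (2 17 3 6 8)(5 16 13)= [0, 1, 17, 6, 4, 16, 8, 7, 2, 9, 10, 11, 12, 5, 14, 15, 13, 3]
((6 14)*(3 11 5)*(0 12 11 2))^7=((0 12 11 5 3 2)(6 14))^7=(0 12 11 5 3 2)(6 14)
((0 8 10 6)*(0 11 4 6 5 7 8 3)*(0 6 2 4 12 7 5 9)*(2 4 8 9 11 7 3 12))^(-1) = (0 9 7 6 3 12)(2 11 10 8)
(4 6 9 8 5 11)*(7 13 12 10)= (4 6 9 8 5 11)(7 13 12 10)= [0, 1, 2, 3, 6, 11, 9, 13, 5, 8, 7, 4, 10, 12]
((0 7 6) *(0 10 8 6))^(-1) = ((0 7)(6 10 8))^(-1) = (0 7)(6 8 10)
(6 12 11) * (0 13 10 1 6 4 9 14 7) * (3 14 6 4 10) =[13, 4, 2, 14, 9, 5, 12, 0, 8, 6, 1, 10, 11, 3, 7] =(0 13 3 14 7)(1 4 9 6 12 11 10)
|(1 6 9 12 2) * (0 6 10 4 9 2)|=8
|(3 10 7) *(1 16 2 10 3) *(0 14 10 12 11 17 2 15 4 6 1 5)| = |(0 14 10 7 5)(1 16 15 4 6)(2 12 11 17)| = 20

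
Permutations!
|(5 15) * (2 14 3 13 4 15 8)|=8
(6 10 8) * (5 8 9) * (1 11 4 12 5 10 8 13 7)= (1 11 4 12 5 13 7)(6 8)(9 10)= [0, 11, 2, 3, 12, 13, 8, 1, 6, 10, 9, 4, 5, 7]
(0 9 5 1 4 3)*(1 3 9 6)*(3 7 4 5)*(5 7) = (0 6 1 7 4 9 3) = [6, 7, 2, 0, 9, 5, 1, 4, 8, 3]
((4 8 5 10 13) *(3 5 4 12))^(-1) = ((3 5 10 13 12)(4 8))^(-1) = (3 12 13 10 5)(4 8)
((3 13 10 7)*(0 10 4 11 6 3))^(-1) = ((0 10 7)(3 13 4 11 6))^(-1) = (0 7 10)(3 6 11 4 13)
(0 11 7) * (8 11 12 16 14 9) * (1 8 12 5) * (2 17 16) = (0 5 1 8 11 7)(2 17 16 14 9 12) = [5, 8, 17, 3, 4, 1, 6, 0, 11, 12, 10, 7, 2, 13, 9, 15, 14, 16]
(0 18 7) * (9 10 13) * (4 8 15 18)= [4, 1, 2, 3, 8, 5, 6, 0, 15, 10, 13, 11, 12, 9, 14, 18, 16, 17, 7]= (0 4 8 15 18 7)(9 10 13)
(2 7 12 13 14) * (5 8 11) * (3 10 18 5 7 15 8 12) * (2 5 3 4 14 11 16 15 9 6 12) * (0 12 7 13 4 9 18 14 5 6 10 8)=[12, 1, 18, 8, 5, 2, 7, 9, 16, 10, 14, 13, 4, 11, 6, 0, 15, 17, 3]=(0 12 4 5 2 18 3 8 16 15)(6 7 9 10 14)(11 13)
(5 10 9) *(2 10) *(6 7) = (2 10 9 5)(6 7) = [0, 1, 10, 3, 4, 2, 7, 6, 8, 5, 9]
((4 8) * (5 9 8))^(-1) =((4 5 9 8))^(-1) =(4 8 9 5)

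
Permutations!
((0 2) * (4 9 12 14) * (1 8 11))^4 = (14)(1 8 11) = ((0 2)(1 8 11)(4 9 12 14))^4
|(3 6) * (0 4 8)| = 6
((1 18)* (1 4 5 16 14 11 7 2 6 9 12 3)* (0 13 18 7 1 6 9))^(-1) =(0 6 3 12 9 2 7 1 11 14 16 5 4 18 13)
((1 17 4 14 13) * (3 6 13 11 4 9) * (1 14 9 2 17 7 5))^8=((1 7 5)(2 17)(3 6 13 14 11 4 9))^8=(17)(1 5 7)(3 6 13 14 11 4 9)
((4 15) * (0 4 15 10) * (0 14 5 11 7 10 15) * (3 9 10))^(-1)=(0 15 4)(3 7 11 5 14 10 9)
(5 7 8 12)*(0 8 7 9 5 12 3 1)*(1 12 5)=(0 8 3 12 5 9 1)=[8, 0, 2, 12, 4, 9, 6, 7, 3, 1, 10, 11, 5]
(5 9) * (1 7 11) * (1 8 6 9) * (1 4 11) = (1 7)(4 11 8 6 9 5) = [0, 7, 2, 3, 11, 4, 9, 1, 6, 5, 10, 8]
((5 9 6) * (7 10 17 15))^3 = ((5 9 6)(7 10 17 15))^3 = (7 15 17 10)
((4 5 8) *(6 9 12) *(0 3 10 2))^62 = ((0 3 10 2)(4 5 8)(6 9 12))^62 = (0 10)(2 3)(4 8 5)(6 12 9)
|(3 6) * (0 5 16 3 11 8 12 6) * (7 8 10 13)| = 28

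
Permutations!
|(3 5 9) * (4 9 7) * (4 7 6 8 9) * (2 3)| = |(2 3 5 6 8 9)| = 6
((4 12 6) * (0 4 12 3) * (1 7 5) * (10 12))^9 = (12)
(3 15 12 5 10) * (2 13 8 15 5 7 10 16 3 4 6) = [0, 1, 13, 5, 6, 16, 2, 10, 15, 9, 4, 11, 7, 8, 14, 12, 3] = (2 13 8 15 12 7 10 4 6)(3 5 16)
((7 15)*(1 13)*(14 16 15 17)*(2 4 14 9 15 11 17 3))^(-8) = ((1 13)(2 4 14 16 11 17 9 15 7 3))^(-8) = (2 14 11 9 7)(3 4 16 17 15)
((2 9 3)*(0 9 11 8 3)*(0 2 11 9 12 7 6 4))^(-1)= ((0 12 7 6 4)(2 9)(3 11 8))^(-1)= (0 4 6 7 12)(2 9)(3 8 11)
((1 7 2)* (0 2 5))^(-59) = ((0 2 1 7 5))^(-59) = (0 2 1 7 5)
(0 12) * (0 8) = (0 12 8) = [12, 1, 2, 3, 4, 5, 6, 7, 0, 9, 10, 11, 8]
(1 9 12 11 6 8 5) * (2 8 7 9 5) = (1 5)(2 8)(6 7 9 12 11) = [0, 5, 8, 3, 4, 1, 7, 9, 2, 12, 10, 6, 11]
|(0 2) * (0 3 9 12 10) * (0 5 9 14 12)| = 8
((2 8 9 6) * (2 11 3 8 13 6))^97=(2 9 8 3 11 6 13)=((2 13 6 11 3 8 9))^97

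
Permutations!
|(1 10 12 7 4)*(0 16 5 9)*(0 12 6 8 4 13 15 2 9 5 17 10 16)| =|(1 16 17 10 6 8 4)(2 9 12 7 13 15)| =42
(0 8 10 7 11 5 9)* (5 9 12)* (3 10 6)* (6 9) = [8, 1, 2, 10, 4, 12, 3, 11, 9, 0, 7, 6, 5] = (0 8 9)(3 10 7 11 6)(5 12)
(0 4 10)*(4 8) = [8, 1, 2, 3, 10, 5, 6, 7, 4, 9, 0] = (0 8 4 10)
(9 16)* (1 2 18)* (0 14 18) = (0 14 18 1 2)(9 16) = [14, 2, 0, 3, 4, 5, 6, 7, 8, 16, 10, 11, 12, 13, 18, 15, 9, 17, 1]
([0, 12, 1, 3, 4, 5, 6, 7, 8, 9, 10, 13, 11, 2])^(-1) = [0, 2, 13, 3, 4, 5, 6, 7, 8, 9, 10, 12, 1, 11]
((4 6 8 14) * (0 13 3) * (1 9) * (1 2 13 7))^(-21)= ((0 7 1 9 2 13 3)(4 6 8 14))^(-21)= (4 14 8 6)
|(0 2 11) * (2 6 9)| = |(0 6 9 2 11)| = 5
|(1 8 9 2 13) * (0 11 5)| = 15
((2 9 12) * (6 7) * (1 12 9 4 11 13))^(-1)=(1 13 11 4 2 12)(6 7)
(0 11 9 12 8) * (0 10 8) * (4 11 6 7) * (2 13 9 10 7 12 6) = (0 2 13 9 6 12)(4 11 10 8 7) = [2, 1, 13, 3, 11, 5, 12, 4, 7, 6, 8, 10, 0, 9]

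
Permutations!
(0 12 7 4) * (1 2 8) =[12, 2, 8, 3, 0, 5, 6, 4, 1, 9, 10, 11, 7] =(0 12 7 4)(1 2 8)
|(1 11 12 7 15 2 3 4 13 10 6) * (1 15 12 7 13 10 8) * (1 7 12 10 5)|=|(1 11 12 13 8 7 10 6 15 2 3 4 5)|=13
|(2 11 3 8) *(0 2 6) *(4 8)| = 7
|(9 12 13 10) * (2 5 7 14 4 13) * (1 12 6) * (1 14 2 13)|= |(1 12 13 10 9 6 14 4)(2 5 7)|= 24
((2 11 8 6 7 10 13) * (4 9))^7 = (13)(4 9)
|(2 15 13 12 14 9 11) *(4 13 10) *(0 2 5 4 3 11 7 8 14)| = 20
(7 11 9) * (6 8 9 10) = (6 8 9 7 11 10) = [0, 1, 2, 3, 4, 5, 8, 11, 9, 7, 6, 10]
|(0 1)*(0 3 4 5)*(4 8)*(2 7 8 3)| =|(0 1 2 7 8 4 5)| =7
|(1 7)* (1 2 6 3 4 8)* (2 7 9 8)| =12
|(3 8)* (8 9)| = |(3 9 8)| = 3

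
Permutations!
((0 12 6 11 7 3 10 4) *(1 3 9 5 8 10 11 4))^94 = (0 6)(1 8 9 11)(3 10 5 7)(4 12)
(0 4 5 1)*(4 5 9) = [5, 0, 2, 3, 9, 1, 6, 7, 8, 4] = (0 5 1)(4 9)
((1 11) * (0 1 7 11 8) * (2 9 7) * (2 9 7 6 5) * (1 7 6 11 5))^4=((0 7 5 2 6 1 8)(9 11))^4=(11)(0 6 7 1 5 8 2)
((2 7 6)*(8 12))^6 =(12)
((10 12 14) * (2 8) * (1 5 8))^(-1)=(1 2 8 5)(10 14 12)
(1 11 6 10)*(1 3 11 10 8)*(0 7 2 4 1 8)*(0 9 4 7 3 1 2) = [3, 10, 7, 11, 2, 5, 9, 0, 8, 4, 1, 6] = (0 3 11 6 9 4 2 7)(1 10)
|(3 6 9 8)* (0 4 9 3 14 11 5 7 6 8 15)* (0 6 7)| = |(0 4 9 15 6 3 8 14 11 5)| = 10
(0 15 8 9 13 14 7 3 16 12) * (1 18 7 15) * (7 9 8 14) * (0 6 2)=[1, 18, 0, 16, 4, 5, 2, 3, 8, 13, 10, 11, 6, 7, 15, 14, 12, 17, 9]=(0 1 18 9 13 7 3 16 12 6 2)(14 15)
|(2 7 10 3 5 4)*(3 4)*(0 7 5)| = 7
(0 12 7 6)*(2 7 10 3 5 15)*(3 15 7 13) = (0 12 10 15 2 13 3 5 7 6) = [12, 1, 13, 5, 4, 7, 0, 6, 8, 9, 15, 11, 10, 3, 14, 2]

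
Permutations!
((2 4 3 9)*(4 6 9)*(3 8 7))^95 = (2 9 6)(3 7 8 4)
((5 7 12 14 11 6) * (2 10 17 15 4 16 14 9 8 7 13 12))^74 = (2 7 8 9 12 13 5 6 11 14 16 4 15 17 10) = ((2 10 17 15 4 16 14 11 6 5 13 12 9 8 7))^74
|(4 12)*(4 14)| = |(4 12 14)| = 3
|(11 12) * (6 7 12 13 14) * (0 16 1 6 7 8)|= 5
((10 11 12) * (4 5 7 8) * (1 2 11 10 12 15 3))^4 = (1 3 15 11 2) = ((1 2 11 15 3)(4 5 7 8))^4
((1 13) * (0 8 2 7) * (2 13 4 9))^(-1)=((0 8 13 1 4 9 2 7))^(-1)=(0 7 2 9 4 1 13 8)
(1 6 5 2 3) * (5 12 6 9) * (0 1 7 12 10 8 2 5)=(0 1 9)(2 3 7 12 6 10 8)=[1, 9, 3, 7, 4, 5, 10, 12, 2, 0, 8, 11, 6]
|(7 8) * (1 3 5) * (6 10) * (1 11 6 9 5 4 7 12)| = 30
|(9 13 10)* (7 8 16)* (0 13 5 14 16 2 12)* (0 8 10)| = |(0 13)(2 12 8)(5 14 16 7 10 9)| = 6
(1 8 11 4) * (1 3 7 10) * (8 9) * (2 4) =[0, 9, 4, 7, 3, 5, 6, 10, 11, 8, 1, 2] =(1 9 8 11 2 4 3 7 10)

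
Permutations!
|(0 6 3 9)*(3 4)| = 5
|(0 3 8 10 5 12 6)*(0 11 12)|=|(0 3 8 10 5)(6 11 12)|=15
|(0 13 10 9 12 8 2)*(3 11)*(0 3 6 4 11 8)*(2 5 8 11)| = 10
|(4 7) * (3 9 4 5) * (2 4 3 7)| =2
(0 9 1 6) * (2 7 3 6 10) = (0 9 1 10 2 7 3 6) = [9, 10, 7, 6, 4, 5, 0, 3, 8, 1, 2]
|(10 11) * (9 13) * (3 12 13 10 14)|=7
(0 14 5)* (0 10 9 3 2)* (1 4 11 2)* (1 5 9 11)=(0 14 9 3 5 10 11 2)(1 4)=[14, 4, 0, 5, 1, 10, 6, 7, 8, 3, 11, 2, 12, 13, 9]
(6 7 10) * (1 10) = (1 10 6 7) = [0, 10, 2, 3, 4, 5, 7, 1, 8, 9, 6]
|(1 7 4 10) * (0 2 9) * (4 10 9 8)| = |(0 2 8 4 9)(1 7 10)| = 15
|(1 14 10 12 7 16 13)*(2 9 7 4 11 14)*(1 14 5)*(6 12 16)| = |(1 2 9 7 6 12 4 11 5)(10 16 13 14)| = 36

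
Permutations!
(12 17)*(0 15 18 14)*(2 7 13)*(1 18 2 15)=(0 1 18 14)(2 7 13 15)(12 17)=[1, 18, 7, 3, 4, 5, 6, 13, 8, 9, 10, 11, 17, 15, 0, 2, 16, 12, 14]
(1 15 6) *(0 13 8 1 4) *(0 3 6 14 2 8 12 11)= (0 13 12 11)(1 15 14 2 8)(3 6 4)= [13, 15, 8, 6, 3, 5, 4, 7, 1, 9, 10, 0, 11, 12, 2, 14]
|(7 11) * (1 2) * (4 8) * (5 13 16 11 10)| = |(1 2)(4 8)(5 13 16 11 7 10)| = 6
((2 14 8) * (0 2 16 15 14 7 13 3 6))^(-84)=(16)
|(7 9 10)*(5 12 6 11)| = |(5 12 6 11)(7 9 10)| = 12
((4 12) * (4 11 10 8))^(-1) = ((4 12 11 10 8))^(-1) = (4 8 10 11 12)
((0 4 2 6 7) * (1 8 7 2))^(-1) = ((0 4 1 8 7)(2 6))^(-1) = (0 7 8 1 4)(2 6)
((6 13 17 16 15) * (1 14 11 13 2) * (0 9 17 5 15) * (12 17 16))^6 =((0 9 16)(1 14 11 13 5 15 6 2)(12 17))^6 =(17)(1 6 5 11)(2 15 13 14)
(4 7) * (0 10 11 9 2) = (0 10 11 9 2)(4 7) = [10, 1, 0, 3, 7, 5, 6, 4, 8, 2, 11, 9]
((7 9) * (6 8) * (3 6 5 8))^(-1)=(3 6)(5 8)(7 9)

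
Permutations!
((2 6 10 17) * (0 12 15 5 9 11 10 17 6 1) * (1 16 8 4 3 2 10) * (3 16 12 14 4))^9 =(17)(0 5 3 14 9 2 4 11 12 16 1 15 8)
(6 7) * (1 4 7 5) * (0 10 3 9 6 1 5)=(0 10 3 9 6)(1 4 7)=[10, 4, 2, 9, 7, 5, 0, 1, 8, 6, 3]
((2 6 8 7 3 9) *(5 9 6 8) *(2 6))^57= (9)(2 8 7 3)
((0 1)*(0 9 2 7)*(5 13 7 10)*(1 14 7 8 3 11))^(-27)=((0 14 7)(1 9 2 10 5 13 8 3 11))^(-27)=(14)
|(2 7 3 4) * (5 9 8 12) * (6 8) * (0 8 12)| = |(0 8)(2 7 3 4)(5 9 6 12)| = 4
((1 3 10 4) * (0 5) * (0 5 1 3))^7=((0 1)(3 10 4))^7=(0 1)(3 10 4)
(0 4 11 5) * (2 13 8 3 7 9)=(0 4 11 5)(2 13 8 3 7 9)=[4, 1, 13, 7, 11, 0, 6, 9, 3, 2, 10, 5, 12, 8]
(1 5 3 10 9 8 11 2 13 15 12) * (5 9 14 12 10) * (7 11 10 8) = (1 9 7 11 2 13 15 8 10 14 12)(3 5) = [0, 9, 13, 5, 4, 3, 6, 11, 10, 7, 14, 2, 1, 15, 12, 8]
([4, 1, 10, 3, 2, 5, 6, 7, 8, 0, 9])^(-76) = [9, 1, 4, 3, 0, 5, 6, 7, 8, 10, 2]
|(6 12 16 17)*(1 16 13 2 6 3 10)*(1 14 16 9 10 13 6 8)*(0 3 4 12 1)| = |(0 3 13 2 8)(1 9 10 14 16 17 4 12 6)| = 45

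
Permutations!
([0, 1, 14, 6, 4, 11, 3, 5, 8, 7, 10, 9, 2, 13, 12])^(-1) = (2 12 14)(3 6)(5 7 9 11)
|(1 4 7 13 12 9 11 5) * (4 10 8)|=|(1 10 8 4 7 13 12 9 11 5)|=10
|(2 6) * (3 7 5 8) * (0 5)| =10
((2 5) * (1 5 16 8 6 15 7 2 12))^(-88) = (1 12 5)(2 8 15)(6 7 16)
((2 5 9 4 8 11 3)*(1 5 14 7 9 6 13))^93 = ((1 5 6 13)(2 14 7 9 4 8 11 3))^93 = (1 5 6 13)(2 8 7 3 4 14 11 9)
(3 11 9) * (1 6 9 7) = [0, 6, 2, 11, 4, 5, 9, 1, 8, 3, 10, 7] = (1 6 9 3 11 7)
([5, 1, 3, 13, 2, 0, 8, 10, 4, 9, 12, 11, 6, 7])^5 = [5, 1, 12, 6, 10, 0, 13, 4, 7, 9, 2, 11, 3, 8]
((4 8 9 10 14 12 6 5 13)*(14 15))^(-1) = (4 13 5 6 12 14 15 10 9 8)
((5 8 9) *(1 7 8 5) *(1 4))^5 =((1 7 8 9 4))^5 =(9)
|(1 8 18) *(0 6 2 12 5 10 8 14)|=10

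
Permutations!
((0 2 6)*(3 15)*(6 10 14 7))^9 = (0 14)(2 7)(3 15)(6 10)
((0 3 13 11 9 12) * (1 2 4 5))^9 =(0 11)(1 2 4 5)(3 9)(12 13)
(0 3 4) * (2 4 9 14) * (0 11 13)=(0 3 9 14 2 4 11 13)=[3, 1, 4, 9, 11, 5, 6, 7, 8, 14, 10, 13, 12, 0, 2]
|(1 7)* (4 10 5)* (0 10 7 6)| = |(0 10 5 4 7 1 6)| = 7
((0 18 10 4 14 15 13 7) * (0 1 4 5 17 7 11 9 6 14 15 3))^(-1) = ((0 18 10 5 17 7 1 4 15 13 11 9 6 14 3))^(-1) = (0 3 14 6 9 11 13 15 4 1 7 17 5 10 18)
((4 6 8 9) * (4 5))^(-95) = ((4 6 8 9 5))^(-95) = (9)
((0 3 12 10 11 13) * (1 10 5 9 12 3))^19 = (0 13 11 10 1)(5 9 12)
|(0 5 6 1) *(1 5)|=2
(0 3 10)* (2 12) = (0 3 10)(2 12) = [3, 1, 12, 10, 4, 5, 6, 7, 8, 9, 0, 11, 2]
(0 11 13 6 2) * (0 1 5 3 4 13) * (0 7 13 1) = [11, 5, 0, 4, 1, 3, 2, 13, 8, 9, 10, 7, 12, 6] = (0 11 7 13 6 2)(1 5 3 4)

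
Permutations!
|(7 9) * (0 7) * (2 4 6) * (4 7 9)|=|(0 9)(2 7 4 6)|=4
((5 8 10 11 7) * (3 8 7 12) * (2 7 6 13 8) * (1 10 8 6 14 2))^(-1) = ((1 10 11 12 3)(2 7 5 14)(6 13))^(-1) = (1 3 12 11 10)(2 14 5 7)(6 13)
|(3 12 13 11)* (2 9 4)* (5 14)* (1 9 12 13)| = 30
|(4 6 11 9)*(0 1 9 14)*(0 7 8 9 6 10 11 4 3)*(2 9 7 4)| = 12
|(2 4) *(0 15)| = 2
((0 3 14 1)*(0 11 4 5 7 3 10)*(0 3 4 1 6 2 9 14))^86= (0 3 10)(2 14)(4 7 5)(6 9)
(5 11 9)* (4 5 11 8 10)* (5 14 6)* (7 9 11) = (4 14 6 5 8 10)(7 9) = [0, 1, 2, 3, 14, 8, 5, 9, 10, 7, 4, 11, 12, 13, 6]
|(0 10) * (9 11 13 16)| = 4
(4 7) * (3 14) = (3 14)(4 7) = [0, 1, 2, 14, 7, 5, 6, 4, 8, 9, 10, 11, 12, 13, 3]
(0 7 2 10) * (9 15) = [7, 1, 10, 3, 4, 5, 6, 2, 8, 15, 0, 11, 12, 13, 14, 9] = (0 7 2 10)(9 15)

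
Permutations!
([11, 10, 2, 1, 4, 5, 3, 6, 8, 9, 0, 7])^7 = (11)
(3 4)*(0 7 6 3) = [7, 1, 2, 4, 0, 5, 3, 6] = (0 7 6 3 4)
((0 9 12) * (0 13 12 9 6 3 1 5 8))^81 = (0 1)(3 8)(5 6)(12 13)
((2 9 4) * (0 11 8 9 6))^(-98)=((0 11 8 9 4 2 6))^(-98)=(11)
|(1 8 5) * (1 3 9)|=5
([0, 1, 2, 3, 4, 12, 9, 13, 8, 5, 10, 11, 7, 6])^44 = (5 7 6)(9 12 13)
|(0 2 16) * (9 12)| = 6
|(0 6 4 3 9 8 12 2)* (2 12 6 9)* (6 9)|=|(12)(0 6 4 3 2)(8 9)|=10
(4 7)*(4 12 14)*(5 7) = (4 5 7 12 14) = [0, 1, 2, 3, 5, 7, 6, 12, 8, 9, 10, 11, 14, 13, 4]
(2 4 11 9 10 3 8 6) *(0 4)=(0 4 11 9 10 3 8 6 2)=[4, 1, 0, 8, 11, 5, 2, 7, 6, 10, 3, 9]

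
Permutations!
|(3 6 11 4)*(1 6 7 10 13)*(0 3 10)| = |(0 3 7)(1 6 11 4 10 13)| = 6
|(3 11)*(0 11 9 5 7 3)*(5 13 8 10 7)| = |(0 11)(3 9 13 8 10 7)| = 6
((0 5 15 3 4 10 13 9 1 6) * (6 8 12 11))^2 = (0 15 4 13 1 12 6 5 3 10 9 8 11)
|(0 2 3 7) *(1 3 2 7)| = 2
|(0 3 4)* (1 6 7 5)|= 12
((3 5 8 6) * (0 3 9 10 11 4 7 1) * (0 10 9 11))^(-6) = (0 6 1 5 4)(3 11 10 8 7) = ((0 3 5 8 6 11 4 7 1 10))^(-6)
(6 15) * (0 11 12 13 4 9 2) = [11, 1, 0, 3, 9, 5, 15, 7, 8, 2, 10, 12, 13, 4, 14, 6] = (0 11 12 13 4 9 2)(6 15)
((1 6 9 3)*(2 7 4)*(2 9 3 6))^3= (1 4 3 7 6 2 9)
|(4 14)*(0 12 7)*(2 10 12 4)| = |(0 4 14 2 10 12 7)| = 7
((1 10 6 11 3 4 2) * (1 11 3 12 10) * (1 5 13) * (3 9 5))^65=((1 3 4 2 11 12 10 6 9 5 13))^65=(1 13 5 9 6 10 12 11 2 4 3)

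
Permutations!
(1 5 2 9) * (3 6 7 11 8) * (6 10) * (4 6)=(1 5 2 9)(3 10 4 6 7 11 8)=[0, 5, 9, 10, 6, 2, 7, 11, 3, 1, 4, 8]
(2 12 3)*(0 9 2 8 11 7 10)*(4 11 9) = [4, 1, 12, 8, 11, 5, 6, 10, 9, 2, 0, 7, 3] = (0 4 11 7 10)(2 12 3 8 9)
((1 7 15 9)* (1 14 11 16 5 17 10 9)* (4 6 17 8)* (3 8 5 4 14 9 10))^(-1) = ((1 7 15)(3 8 14 11 16 4 6 17))^(-1) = (1 15 7)(3 17 6 4 16 11 14 8)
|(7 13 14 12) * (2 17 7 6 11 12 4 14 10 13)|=6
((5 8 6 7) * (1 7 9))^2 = ((1 7 5 8 6 9))^2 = (1 5 6)(7 8 9)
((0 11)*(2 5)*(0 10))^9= (11)(2 5)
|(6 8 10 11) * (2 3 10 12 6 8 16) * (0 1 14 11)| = 11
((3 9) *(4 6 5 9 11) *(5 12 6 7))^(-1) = (3 9 5 7 4 11)(6 12)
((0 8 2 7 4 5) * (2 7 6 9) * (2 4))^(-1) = (0 5 4 9 6 2 7 8)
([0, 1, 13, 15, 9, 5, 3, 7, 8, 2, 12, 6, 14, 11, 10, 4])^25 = [0, 1, 13, 15, 9, 5, 3, 7, 8, 2, 12, 6, 14, 11, 10, 4]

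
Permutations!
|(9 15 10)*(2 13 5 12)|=|(2 13 5 12)(9 15 10)|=12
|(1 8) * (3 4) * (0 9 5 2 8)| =|(0 9 5 2 8 1)(3 4)| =6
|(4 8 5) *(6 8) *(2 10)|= 4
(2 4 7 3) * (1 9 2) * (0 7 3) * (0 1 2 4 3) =[7, 9, 3, 2, 0, 5, 6, 1, 8, 4] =(0 7 1 9 4)(2 3)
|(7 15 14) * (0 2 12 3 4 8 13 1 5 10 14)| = 13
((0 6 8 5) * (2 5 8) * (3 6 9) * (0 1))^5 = (0 5 6 9 1 2 3) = ((0 9 3 6 2 5 1))^5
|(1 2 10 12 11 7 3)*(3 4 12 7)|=|(1 2 10 7 4 12 11 3)|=8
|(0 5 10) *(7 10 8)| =|(0 5 8 7 10)| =5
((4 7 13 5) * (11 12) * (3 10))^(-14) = ((3 10)(4 7 13 5)(11 12))^(-14) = (4 13)(5 7)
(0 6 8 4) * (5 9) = (0 6 8 4)(5 9) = [6, 1, 2, 3, 0, 9, 8, 7, 4, 5]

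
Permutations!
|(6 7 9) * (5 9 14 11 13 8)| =|(5 9 6 7 14 11 13 8)| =8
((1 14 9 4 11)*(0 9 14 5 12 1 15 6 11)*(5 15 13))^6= ((0 9 4)(1 15 6 11 13 5 12))^6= (1 12 5 13 11 6 15)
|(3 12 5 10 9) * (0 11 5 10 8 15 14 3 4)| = |(0 11 5 8 15 14 3 12 10 9 4)| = 11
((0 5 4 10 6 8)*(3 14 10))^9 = (0 5 4 3 14 10 6 8)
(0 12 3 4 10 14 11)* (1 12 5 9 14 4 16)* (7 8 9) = (0 5 7 8 9 14 11)(1 12 3 16)(4 10) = [5, 12, 2, 16, 10, 7, 6, 8, 9, 14, 4, 0, 3, 13, 11, 15, 1]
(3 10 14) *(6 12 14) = (3 10 6 12 14) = [0, 1, 2, 10, 4, 5, 12, 7, 8, 9, 6, 11, 14, 13, 3]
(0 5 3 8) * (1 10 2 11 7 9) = [5, 10, 11, 8, 4, 3, 6, 9, 0, 1, 2, 7] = (0 5 3 8)(1 10 2 11 7 9)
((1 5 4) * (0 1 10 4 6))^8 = ((0 1 5 6)(4 10))^8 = (10)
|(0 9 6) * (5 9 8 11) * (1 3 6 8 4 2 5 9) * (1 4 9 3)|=6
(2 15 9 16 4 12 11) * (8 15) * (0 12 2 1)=(0 12 11 1)(2 8 15 9 16 4)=[12, 0, 8, 3, 2, 5, 6, 7, 15, 16, 10, 1, 11, 13, 14, 9, 4]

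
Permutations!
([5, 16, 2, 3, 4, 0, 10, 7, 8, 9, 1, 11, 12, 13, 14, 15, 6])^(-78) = [0, 6, 2, 3, 4, 5, 1, 7, 8, 9, 16, 11, 12, 13, 14, 15, 10]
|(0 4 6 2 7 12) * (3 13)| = |(0 4 6 2 7 12)(3 13)| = 6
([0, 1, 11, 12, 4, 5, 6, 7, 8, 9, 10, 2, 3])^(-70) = [0, 1, 2, 3, 4, 5, 6, 7, 8, 9, 10, 11, 12]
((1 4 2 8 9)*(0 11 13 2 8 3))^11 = ((0 11 13 2 3)(1 4 8 9))^11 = (0 11 13 2 3)(1 9 8 4)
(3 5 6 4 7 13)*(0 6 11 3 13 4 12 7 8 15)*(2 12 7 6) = (0 2 12 6 7 4 8 15)(3 5 11) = [2, 1, 12, 5, 8, 11, 7, 4, 15, 9, 10, 3, 6, 13, 14, 0]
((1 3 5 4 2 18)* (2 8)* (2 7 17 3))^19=((1 2 18)(3 5 4 8 7 17))^19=(1 2 18)(3 5 4 8 7 17)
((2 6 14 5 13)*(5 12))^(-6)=(14)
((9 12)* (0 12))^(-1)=(0 9 12)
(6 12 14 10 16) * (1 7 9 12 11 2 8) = [0, 7, 8, 3, 4, 5, 11, 9, 1, 12, 16, 2, 14, 13, 10, 15, 6] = (1 7 9 12 14 10 16 6 11 2 8)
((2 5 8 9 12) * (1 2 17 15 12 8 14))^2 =((1 2 5 14)(8 9)(12 17 15))^2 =(1 5)(2 14)(12 15 17)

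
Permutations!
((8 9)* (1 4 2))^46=(9)(1 4 2)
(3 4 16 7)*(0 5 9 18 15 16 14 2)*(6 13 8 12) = [5, 1, 0, 4, 14, 9, 13, 3, 12, 18, 10, 11, 6, 8, 2, 16, 7, 17, 15] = (0 5 9 18 15 16 7 3 4 14 2)(6 13 8 12)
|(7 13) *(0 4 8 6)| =|(0 4 8 6)(7 13)| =4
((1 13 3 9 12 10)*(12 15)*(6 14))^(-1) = ((1 13 3 9 15 12 10)(6 14))^(-1) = (1 10 12 15 9 3 13)(6 14)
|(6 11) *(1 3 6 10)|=|(1 3 6 11 10)|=5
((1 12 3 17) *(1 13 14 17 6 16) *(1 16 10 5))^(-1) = (1 5 10 6 3 12)(13 17 14)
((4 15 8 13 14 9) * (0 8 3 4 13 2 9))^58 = (0 13 2)(3 4 15)(8 14 9)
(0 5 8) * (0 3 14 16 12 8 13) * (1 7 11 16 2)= (0 5 13)(1 7 11 16 12 8 3 14 2)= [5, 7, 1, 14, 4, 13, 6, 11, 3, 9, 10, 16, 8, 0, 2, 15, 12]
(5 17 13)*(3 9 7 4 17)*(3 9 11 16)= [0, 1, 2, 11, 17, 9, 6, 4, 8, 7, 10, 16, 12, 5, 14, 15, 3, 13]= (3 11 16)(4 17 13 5 9 7)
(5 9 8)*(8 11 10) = [0, 1, 2, 3, 4, 9, 6, 7, 5, 11, 8, 10] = (5 9 11 10 8)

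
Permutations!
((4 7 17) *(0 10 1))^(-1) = (0 1 10)(4 17 7)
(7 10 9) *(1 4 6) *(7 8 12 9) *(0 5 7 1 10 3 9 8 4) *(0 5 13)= (0 13)(1 5 7 3 9 4 6 10)(8 12)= [13, 5, 2, 9, 6, 7, 10, 3, 12, 4, 1, 11, 8, 0]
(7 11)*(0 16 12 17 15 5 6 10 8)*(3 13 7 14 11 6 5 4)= [16, 1, 2, 13, 3, 5, 10, 6, 0, 9, 8, 14, 17, 7, 11, 4, 12, 15]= (0 16 12 17 15 4 3 13 7 6 10 8)(11 14)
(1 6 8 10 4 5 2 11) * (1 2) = (1 6 8 10 4 5)(2 11) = [0, 6, 11, 3, 5, 1, 8, 7, 10, 9, 4, 2]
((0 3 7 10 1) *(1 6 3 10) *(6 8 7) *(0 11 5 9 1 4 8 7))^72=((0 10 7 4 8)(1 11 5 9)(3 6))^72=(11)(0 7 8 10 4)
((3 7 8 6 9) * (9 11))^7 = (3 7 8 6 11 9)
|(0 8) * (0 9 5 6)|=|(0 8 9 5 6)|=5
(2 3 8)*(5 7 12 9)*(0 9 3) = [9, 1, 0, 8, 4, 7, 6, 12, 2, 5, 10, 11, 3] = (0 9 5 7 12 3 8 2)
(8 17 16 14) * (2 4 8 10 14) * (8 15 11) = (2 4 15 11 8 17 16)(10 14) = [0, 1, 4, 3, 15, 5, 6, 7, 17, 9, 14, 8, 12, 13, 10, 11, 2, 16]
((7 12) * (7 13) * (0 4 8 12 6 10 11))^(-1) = ((0 4 8 12 13 7 6 10 11))^(-1) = (0 11 10 6 7 13 12 8 4)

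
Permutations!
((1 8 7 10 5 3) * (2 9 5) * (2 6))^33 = (1 9 10)(2 7 3)(5 6 8)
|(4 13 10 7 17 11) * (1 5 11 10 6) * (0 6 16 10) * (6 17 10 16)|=|(0 17)(1 5 11 4 13 6)(7 10)|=6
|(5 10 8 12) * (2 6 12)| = 6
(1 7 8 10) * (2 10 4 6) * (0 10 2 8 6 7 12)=(0 10 1 12)(4 7 6 8)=[10, 12, 2, 3, 7, 5, 8, 6, 4, 9, 1, 11, 0]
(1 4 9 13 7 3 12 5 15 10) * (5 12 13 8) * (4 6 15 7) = (1 6 15 10)(3 13 4 9 8 5 7) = [0, 6, 2, 13, 9, 7, 15, 3, 5, 8, 1, 11, 12, 4, 14, 10]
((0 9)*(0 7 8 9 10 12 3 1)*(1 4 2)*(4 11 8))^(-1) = ((0 10 12 3 11 8 9 7 4 2 1))^(-1) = (0 1 2 4 7 9 8 11 3 12 10)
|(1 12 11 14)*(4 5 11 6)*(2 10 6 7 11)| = 5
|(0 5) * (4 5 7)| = 4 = |(0 7 4 5)|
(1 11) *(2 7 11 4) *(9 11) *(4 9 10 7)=(1 9 11)(2 4)(7 10)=[0, 9, 4, 3, 2, 5, 6, 10, 8, 11, 7, 1]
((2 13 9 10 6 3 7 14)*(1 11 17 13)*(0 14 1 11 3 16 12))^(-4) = ((0 14 2 11 17 13 9 10 6 16 12)(1 3 7))^(-4) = (0 10 11 12 9 2 16 13 14 6 17)(1 7 3)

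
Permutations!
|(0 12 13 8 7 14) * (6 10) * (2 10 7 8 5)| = 9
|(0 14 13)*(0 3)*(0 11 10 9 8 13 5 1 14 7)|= |(0 7)(1 14 5)(3 11 10 9 8 13)|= 6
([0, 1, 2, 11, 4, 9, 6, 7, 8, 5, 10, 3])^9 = (3 11)(5 9)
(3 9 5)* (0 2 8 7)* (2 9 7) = (0 9 5 3 7)(2 8) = [9, 1, 8, 7, 4, 3, 6, 0, 2, 5]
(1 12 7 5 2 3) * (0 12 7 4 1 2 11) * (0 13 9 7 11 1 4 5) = [12, 11, 3, 2, 4, 1, 6, 0, 8, 7, 10, 13, 5, 9] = (0 12 5 1 11 13 9 7)(2 3)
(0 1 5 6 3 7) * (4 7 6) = (0 1 5 4 7)(3 6) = [1, 5, 2, 6, 7, 4, 3, 0]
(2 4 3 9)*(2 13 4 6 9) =[0, 1, 6, 2, 3, 5, 9, 7, 8, 13, 10, 11, 12, 4] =(2 6 9 13 4 3)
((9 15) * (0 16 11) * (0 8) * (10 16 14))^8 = (0 10 11)(8 14 16)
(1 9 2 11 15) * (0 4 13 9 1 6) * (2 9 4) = (0 2 11 15 6)(4 13) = [2, 1, 11, 3, 13, 5, 0, 7, 8, 9, 10, 15, 12, 4, 14, 6]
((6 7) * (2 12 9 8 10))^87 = (2 9 10 12 8)(6 7)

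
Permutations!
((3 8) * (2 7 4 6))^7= (2 6 4 7)(3 8)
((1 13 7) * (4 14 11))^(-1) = (1 7 13)(4 11 14) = ((1 13 7)(4 14 11))^(-1)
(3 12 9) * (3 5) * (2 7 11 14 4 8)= (2 7 11 14 4 8)(3 12 9 5)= [0, 1, 7, 12, 8, 3, 6, 11, 2, 5, 10, 14, 9, 13, 4]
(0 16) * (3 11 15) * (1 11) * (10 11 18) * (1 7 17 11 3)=(0 16)(1 18 10 3 7 17 11 15)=[16, 18, 2, 7, 4, 5, 6, 17, 8, 9, 3, 15, 12, 13, 14, 1, 0, 11, 10]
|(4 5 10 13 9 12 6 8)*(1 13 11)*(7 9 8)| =28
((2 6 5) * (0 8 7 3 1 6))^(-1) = ((0 8 7 3 1 6 5 2))^(-1) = (0 2 5 6 1 3 7 8)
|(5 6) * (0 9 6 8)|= 5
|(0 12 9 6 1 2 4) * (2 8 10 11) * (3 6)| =11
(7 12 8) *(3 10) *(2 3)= [0, 1, 3, 10, 4, 5, 6, 12, 7, 9, 2, 11, 8]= (2 3 10)(7 12 8)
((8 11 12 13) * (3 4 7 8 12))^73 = ((3 4 7 8 11)(12 13))^73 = (3 8 4 11 7)(12 13)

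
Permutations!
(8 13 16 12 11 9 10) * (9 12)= [0, 1, 2, 3, 4, 5, 6, 7, 13, 10, 8, 12, 11, 16, 14, 15, 9]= (8 13 16 9 10)(11 12)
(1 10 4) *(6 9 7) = [0, 10, 2, 3, 1, 5, 9, 6, 8, 7, 4] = (1 10 4)(6 9 7)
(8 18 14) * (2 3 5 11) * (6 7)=[0, 1, 3, 5, 4, 11, 7, 6, 18, 9, 10, 2, 12, 13, 8, 15, 16, 17, 14]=(2 3 5 11)(6 7)(8 18 14)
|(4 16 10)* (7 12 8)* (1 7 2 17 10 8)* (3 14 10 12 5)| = 12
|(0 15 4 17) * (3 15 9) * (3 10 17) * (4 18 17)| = |(0 9 10 4 3 15 18 17)| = 8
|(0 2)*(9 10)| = |(0 2)(9 10)| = 2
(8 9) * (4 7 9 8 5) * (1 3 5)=(1 3 5 4 7 9)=[0, 3, 2, 5, 7, 4, 6, 9, 8, 1]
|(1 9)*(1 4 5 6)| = 5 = |(1 9 4 5 6)|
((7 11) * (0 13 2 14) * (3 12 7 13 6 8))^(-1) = ((0 6 8 3 12 7 11 13 2 14))^(-1) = (0 14 2 13 11 7 12 3 8 6)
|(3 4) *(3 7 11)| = 4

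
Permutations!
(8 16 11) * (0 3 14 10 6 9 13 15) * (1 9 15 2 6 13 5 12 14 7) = (0 3 7 1 9 5 12 14 10 13 2 6 15)(8 16 11) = [3, 9, 6, 7, 4, 12, 15, 1, 16, 5, 13, 8, 14, 2, 10, 0, 11]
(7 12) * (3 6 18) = (3 6 18)(7 12) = [0, 1, 2, 6, 4, 5, 18, 12, 8, 9, 10, 11, 7, 13, 14, 15, 16, 17, 3]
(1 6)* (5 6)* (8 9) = [0, 5, 2, 3, 4, 6, 1, 7, 9, 8] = (1 5 6)(8 9)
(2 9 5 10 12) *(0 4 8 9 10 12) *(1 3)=(0 4 8 9 5 12 2 10)(1 3)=[4, 3, 10, 1, 8, 12, 6, 7, 9, 5, 0, 11, 2]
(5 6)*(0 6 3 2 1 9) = (0 6 5 3 2 1 9) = [6, 9, 1, 2, 4, 3, 5, 7, 8, 0]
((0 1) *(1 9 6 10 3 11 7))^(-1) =((0 9 6 10 3 11 7 1))^(-1) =(0 1 7 11 3 10 6 9)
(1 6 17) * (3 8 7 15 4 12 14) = (1 6 17)(3 8 7 15 4 12 14) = [0, 6, 2, 8, 12, 5, 17, 15, 7, 9, 10, 11, 14, 13, 3, 4, 16, 1]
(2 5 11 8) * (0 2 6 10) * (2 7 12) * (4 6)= (0 7 12 2 5 11 8 4 6 10)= [7, 1, 5, 3, 6, 11, 10, 12, 4, 9, 0, 8, 2]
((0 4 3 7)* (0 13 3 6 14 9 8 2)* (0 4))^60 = ((2 4 6 14 9 8)(3 7 13))^60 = (14)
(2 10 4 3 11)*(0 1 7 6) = (0 1 7 6)(2 10 4 3 11) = [1, 7, 10, 11, 3, 5, 0, 6, 8, 9, 4, 2]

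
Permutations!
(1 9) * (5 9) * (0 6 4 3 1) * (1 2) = [6, 5, 1, 2, 3, 9, 4, 7, 8, 0] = (0 6 4 3 2 1 5 9)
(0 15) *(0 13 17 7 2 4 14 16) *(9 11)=[15, 1, 4, 3, 14, 5, 6, 2, 8, 11, 10, 9, 12, 17, 16, 13, 0, 7]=(0 15 13 17 7 2 4 14 16)(9 11)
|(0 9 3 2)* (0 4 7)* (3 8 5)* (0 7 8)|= |(0 9)(2 4 8 5 3)|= 10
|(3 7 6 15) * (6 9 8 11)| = 7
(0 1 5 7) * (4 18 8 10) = [1, 5, 2, 3, 18, 7, 6, 0, 10, 9, 4, 11, 12, 13, 14, 15, 16, 17, 8] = (0 1 5 7)(4 18 8 10)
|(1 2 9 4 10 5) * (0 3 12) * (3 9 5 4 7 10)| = 21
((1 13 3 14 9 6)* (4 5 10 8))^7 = (1 13 3 14 9 6)(4 8 10 5)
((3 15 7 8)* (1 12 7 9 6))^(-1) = ((1 12 7 8 3 15 9 6))^(-1) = (1 6 9 15 3 8 7 12)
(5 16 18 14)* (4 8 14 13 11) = [0, 1, 2, 3, 8, 16, 6, 7, 14, 9, 10, 4, 12, 11, 5, 15, 18, 17, 13] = (4 8 14 5 16 18 13 11)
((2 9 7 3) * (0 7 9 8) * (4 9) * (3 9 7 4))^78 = ((0 4 7 9 3 2 8))^78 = (0 4 7 9 3 2 8)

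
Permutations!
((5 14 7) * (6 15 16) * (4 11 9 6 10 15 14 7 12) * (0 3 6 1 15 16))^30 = (16)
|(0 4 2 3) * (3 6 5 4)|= |(0 3)(2 6 5 4)|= 4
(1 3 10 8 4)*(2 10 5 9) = (1 3 5 9 2 10 8 4) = [0, 3, 10, 5, 1, 9, 6, 7, 4, 2, 8]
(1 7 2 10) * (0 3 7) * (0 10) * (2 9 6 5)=(0 3 7 9 6 5 2)(1 10)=[3, 10, 0, 7, 4, 2, 5, 9, 8, 6, 1]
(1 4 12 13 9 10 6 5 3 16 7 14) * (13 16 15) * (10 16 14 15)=(1 4 12 14)(3 10 6 5)(7 15 13 9 16)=[0, 4, 2, 10, 12, 3, 5, 15, 8, 16, 6, 11, 14, 9, 1, 13, 7]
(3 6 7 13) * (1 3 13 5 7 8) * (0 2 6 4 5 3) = (13)(0 2 6 8 1)(3 4 5 7) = [2, 0, 6, 4, 5, 7, 8, 3, 1, 9, 10, 11, 12, 13]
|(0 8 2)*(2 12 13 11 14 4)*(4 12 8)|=|(0 4 2)(11 14 12 13)|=12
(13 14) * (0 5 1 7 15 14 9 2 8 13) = (0 5 1 7 15 14)(2 8 13 9) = [5, 7, 8, 3, 4, 1, 6, 15, 13, 2, 10, 11, 12, 9, 0, 14]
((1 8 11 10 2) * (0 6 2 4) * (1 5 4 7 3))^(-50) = (1 7 11)(3 10 8)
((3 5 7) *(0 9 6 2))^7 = (0 2 6 9)(3 5 7)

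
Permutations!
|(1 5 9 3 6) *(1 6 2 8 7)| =7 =|(1 5 9 3 2 8 7)|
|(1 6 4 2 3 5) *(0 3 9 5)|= |(0 3)(1 6 4 2 9 5)|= 6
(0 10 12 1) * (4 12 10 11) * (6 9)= (0 11 4 12 1)(6 9)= [11, 0, 2, 3, 12, 5, 9, 7, 8, 6, 10, 4, 1]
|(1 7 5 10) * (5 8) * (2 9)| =|(1 7 8 5 10)(2 9)| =10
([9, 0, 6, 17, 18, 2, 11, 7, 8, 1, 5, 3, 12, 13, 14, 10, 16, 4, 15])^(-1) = (0 1 9)(2 5 10 15 18 4 17 3 11 6)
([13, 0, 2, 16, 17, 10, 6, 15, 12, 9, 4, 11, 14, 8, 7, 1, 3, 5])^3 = [12, 8, 2, 16, 10, 17, 6, 0, 7, 9, 5, 11, 15, 14, 1, 13, 3, 4]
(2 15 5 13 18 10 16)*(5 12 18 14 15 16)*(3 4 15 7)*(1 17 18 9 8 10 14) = (1 17 18 14 7 3 4 15 12 9 8 10 5 13)(2 16) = [0, 17, 16, 4, 15, 13, 6, 3, 10, 8, 5, 11, 9, 1, 7, 12, 2, 18, 14]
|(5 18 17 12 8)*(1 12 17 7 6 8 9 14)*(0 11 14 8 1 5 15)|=|(0 11 14 5 18 7 6 1 12 9 8 15)|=12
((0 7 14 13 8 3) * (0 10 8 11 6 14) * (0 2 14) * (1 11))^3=(0 14 11 7 13 6 2 1)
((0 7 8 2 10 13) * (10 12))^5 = ((0 7 8 2 12 10 13))^5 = (0 10 2 7 13 12 8)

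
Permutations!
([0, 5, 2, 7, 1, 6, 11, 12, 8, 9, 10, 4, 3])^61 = (1 5 6 11 4)(3 7 12)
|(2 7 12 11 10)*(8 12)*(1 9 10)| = 8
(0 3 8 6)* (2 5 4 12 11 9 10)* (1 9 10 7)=(0 3 8 6)(1 9 7)(2 5 4 12 11 10)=[3, 9, 5, 8, 12, 4, 0, 1, 6, 7, 2, 10, 11]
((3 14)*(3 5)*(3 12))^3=((3 14 5 12))^3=(3 12 5 14)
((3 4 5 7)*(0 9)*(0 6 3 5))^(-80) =((0 9 6 3 4)(5 7))^(-80) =(9)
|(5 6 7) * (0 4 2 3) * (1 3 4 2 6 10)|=|(0 2 4 6 7 5 10 1 3)|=9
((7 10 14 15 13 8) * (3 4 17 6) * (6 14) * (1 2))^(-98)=(3 17 15 8 10)(4 14 13 7 6)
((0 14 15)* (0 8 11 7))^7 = (0 14 15 8 11 7)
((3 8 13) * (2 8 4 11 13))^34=((2 8)(3 4 11 13))^34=(3 11)(4 13)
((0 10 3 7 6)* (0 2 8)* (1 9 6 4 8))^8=((0 10 3 7 4 8)(1 9 6 2))^8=(0 3 4)(7 8 10)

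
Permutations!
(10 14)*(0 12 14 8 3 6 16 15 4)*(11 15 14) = (0 12 11 15 4)(3 6 16 14 10 8) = [12, 1, 2, 6, 0, 5, 16, 7, 3, 9, 8, 15, 11, 13, 10, 4, 14]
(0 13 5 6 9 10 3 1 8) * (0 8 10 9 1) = (0 13 5 6 1 10 3) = [13, 10, 2, 0, 4, 6, 1, 7, 8, 9, 3, 11, 12, 5]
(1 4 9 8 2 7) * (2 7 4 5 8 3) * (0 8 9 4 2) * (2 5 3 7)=(0 8 2 5 9 7 1 3)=[8, 3, 5, 0, 4, 9, 6, 1, 2, 7]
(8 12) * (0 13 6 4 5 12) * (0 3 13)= [0, 1, 2, 13, 5, 12, 4, 7, 3, 9, 10, 11, 8, 6]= (3 13 6 4 5 12 8)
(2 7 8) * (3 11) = (2 7 8)(3 11) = [0, 1, 7, 11, 4, 5, 6, 8, 2, 9, 10, 3]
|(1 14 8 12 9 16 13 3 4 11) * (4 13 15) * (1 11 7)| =18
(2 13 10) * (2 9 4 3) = [0, 1, 13, 2, 3, 5, 6, 7, 8, 4, 9, 11, 12, 10] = (2 13 10 9 4 3)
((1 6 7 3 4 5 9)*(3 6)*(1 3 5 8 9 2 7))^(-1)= ((1 5 2 7 6)(3 4 8 9))^(-1)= (1 6 7 2 5)(3 9 8 4)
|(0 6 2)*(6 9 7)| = 5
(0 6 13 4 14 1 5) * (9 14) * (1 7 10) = (0 6 13 4 9 14 7 10 1 5) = [6, 5, 2, 3, 9, 0, 13, 10, 8, 14, 1, 11, 12, 4, 7]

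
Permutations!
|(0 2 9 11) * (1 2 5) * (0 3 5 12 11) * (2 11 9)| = 12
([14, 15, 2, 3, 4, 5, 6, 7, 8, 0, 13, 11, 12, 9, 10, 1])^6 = [14, 1, 2, 3, 4, 5, 6, 7, 8, 0, 13, 11, 12, 9, 10, 15]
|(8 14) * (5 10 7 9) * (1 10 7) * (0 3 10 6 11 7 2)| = 10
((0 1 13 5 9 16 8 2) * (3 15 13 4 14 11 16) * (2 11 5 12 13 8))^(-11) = (0 1 4 14 5 9 3 15 8 11 16 2)(12 13) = ((0 1 4 14 5 9 3 15 8 11 16 2)(12 13))^(-11)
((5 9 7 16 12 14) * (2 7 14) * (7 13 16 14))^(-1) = ((2 13 16 12)(5 9 7 14))^(-1) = (2 12 16 13)(5 14 7 9)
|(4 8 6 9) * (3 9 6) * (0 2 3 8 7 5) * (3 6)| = 8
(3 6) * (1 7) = (1 7)(3 6) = [0, 7, 2, 6, 4, 5, 3, 1]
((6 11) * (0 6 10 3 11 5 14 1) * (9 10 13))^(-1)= (0 1 14 5 6)(3 10 9 13 11)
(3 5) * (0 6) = (0 6)(3 5) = [6, 1, 2, 5, 4, 3, 0]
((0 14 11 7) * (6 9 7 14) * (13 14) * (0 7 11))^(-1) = ((0 6 9 11 13 14))^(-1) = (0 14 13 11 9 6)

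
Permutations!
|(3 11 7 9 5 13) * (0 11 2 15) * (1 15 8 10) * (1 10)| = 11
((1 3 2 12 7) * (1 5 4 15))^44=((1 3 2 12 7 5 4 15))^44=(1 7)(2 4)(3 5)(12 15)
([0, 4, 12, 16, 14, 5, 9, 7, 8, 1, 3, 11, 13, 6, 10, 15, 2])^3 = (1 10 2 6 4 3 12 9 14 16 13)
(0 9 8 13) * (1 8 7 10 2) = (0 9 7 10 2 1 8 13) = [9, 8, 1, 3, 4, 5, 6, 10, 13, 7, 2, 11, 12, 0]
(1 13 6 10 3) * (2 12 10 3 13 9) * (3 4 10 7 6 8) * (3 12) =(1 9 2 3)(4 10 13 8 12 7 6) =[0, 9, 3, 1, 10, 5, 4, 6, 12, 2, 13, 11, 7, 8]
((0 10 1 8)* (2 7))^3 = (0 8 1 10)(2 7)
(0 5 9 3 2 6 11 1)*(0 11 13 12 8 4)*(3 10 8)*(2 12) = (0 5 9 10 8 4)(1 11)(2 6 13)(3 12) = [5, 11, 6, 12, 0, 9, 13, 7, 4, 10, 8, 1, 3, 2]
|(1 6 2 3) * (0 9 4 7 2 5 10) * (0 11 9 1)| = |(0 1 6 5 10 11 9 4 7 2 3)| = 11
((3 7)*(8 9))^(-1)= ((3 7)(8 9))^(-1)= (3 7)(8 9)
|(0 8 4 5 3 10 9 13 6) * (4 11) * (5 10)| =8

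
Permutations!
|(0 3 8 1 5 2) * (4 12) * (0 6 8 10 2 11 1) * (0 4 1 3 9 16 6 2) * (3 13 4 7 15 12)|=15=|(0 9 16 6 8 7 15 12 1 5 11 13 4 3 10)|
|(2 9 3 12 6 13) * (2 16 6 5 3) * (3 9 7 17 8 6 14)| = |(2 7 17 8 6 13 16 14 3 12 5 9)| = 12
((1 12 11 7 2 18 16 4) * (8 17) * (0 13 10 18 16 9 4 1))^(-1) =(0 4 9 18 10 13)(1 16 2 7 11 12)(8 17)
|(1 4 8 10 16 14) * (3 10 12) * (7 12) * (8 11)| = 10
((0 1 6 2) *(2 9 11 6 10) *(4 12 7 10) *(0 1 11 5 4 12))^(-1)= (0 4 5 9 6 11)(1 2 10 7 12)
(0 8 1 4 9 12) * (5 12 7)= (0 8 1 4 9 7 5 12)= [8, 4, 2, 3, 9, 12, 6, 5, 1, 7, 10, 11, 0]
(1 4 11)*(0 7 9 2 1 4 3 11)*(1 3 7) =(0 1 7 9 2 3 11 4) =[1, 7, 3, 11, 0, 5, 6, 9, 8, 2, 10, 4]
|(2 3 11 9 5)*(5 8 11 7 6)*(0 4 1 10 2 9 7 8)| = |(0 4 1 10 2 3 8 11 7 6 5 9)| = 12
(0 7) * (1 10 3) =(0 7)(1 10 3) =[7, 10, 2, 1, 4, 5, 6, 0, 8, 9, 3]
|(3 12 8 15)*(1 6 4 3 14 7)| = 9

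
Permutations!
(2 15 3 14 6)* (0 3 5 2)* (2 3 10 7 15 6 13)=[10, 1, 6, 14, 4, 3, 0, 15, 8, 9, 7, 11, 12, 2, 13, 5]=(0 10 7 15 5 3 14 13 2 6)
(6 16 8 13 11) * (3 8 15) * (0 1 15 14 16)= [1, 15, 2, 8, 4, 5, 0, 7, 13, 9, 10, 6, 12, 11, 16, 3, 14]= (0 1 15 3 8 13 11 6)(14 16)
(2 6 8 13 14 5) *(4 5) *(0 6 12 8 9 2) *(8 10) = (0 6 9 2 12 10 8 13 14 4 5) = [6, 1, 12, 3, 5, 0, 9, 7, 13, 2, 8, 11, 10, 14, 4]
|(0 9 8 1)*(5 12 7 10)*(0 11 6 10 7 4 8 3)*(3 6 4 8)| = 11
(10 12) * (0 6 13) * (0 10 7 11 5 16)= (0 6 13 10 12 7 11 5 16)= [6, 1, 2, 3, 4, 16, 13, 11, 8, 9, 12, 5, 7, 10, 14, 15, 0]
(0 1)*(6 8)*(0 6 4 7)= (0 1 6 8 4 7)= [1, 6, 2, 3, 7, 5, 8, 0, 4]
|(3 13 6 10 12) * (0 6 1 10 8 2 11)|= 5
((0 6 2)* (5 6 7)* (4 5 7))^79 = (7)(0 2 6 5 4)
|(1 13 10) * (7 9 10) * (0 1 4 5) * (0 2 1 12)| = 8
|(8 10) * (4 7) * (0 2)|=2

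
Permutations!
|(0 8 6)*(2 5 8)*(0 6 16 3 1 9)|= |(0 2 5 8 16 3 1 9)|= 8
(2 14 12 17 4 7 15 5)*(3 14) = (2 3 14 12 17 4 7 15 5) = [0, 1, 3, 14, 7, 2, 6, 15, 8, 9, 10, 11, 17, 13, 12, 5, 16, 4]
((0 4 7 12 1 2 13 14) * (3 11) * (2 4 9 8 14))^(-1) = (0 14 8 9)(1 12 7 4)(2 13)(3 11) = ((0 9 8 14)(1 4 7 12)(2 13)(3 11))^(-1)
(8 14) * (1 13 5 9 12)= [0, 13, 2, 3, 4, 9, 6, 7, 14, 12, 10, 11, 1, 5, 8]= (1 13 5 9 12)(8 14)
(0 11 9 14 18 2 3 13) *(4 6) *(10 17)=(0 11 9 14 18 2 3 13)(4 6)(10 17)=[11, 1, 3, 13, 6, 5, 4, 7, 8, 14, 17, 9, 12, 0, 18, 15, 16, 10, 2]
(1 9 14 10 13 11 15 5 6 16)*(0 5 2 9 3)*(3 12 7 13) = (0 5 6 16 1 12 7 13 11 15 2 9 14 10 3) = [5, 12, 9, 0, 4, 6, 16, 13, 8, 14, 3, 15, 7, 11, 10, 2, 1]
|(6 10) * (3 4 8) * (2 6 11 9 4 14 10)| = 14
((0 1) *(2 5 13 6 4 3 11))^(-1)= ((0 1)(2 5 13 6 4 3 11))^(-1)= (0 1)(2 11 3 4 6 13 5)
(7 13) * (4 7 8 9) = (4 7 13 8 9) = [0, 1, 2, 3, 7, 5, 6, 13, 9, 4, 10, 11, 12, 8]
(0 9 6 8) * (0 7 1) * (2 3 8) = (0 9 6 2 3 8 7 1) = [9, 0, 3, 8, 4, 5, 2, 1, 7, 6]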